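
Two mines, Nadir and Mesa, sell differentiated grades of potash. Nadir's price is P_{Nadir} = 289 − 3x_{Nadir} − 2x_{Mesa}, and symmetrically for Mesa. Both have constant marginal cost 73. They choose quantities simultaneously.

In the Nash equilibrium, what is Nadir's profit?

Mine Nadir's profit: π = x_{Nadir}(289 − 3x_{Nadir} − 2x_{Mesa}) − 73x_{Nadir}.
∂π/∂x_{Nadir} = 216 − 6x_{Nadir} − 2x_{Mesa} = 0 ⇒ x_{Nadir} = 36 − (1/3)x_{Mesa}.
Setting x_{Nadir} = x_{Mesa} in the reaction function: x_{Nadir} = 36 − (1/3)x_{Nadir}, so x_{Nadir} = 36 / (4/3) = 27.
P_{Nadir} = 289 − 3·27 − 2·27 = 154.
Profit = (154 − 73)·27 = 2187.

2187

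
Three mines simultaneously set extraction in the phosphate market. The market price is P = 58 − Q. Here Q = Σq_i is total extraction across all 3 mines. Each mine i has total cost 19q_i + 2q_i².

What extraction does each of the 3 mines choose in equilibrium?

A representative mine's profit is π_i = q_i(58 − Q) − 19q_i − 2q_i², with Q = q_i + Σ_{j≠i} q_j.
First-order condition: 39 − 6q_i − Σ_{j≠i} q_j = 0.
With identical mines, set every q_j = q: then 39 − 6q − 2q = 0, i.e. q = 39/8 = 4.875.

4.875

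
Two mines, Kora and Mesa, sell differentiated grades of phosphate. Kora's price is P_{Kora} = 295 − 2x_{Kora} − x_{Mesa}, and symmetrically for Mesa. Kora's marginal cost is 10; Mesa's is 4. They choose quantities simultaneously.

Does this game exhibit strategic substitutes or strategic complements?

strategic substitutes

Mine Kora's profit: π = x_{Kora}(295 − 2x_{Kora} − x_{Mesa}) − 10x_{Kora}.
∂π/∂x_{Kora} = 285 − 4x_{Kora} − x_{Mesa} = 0 ⇒ x_{Kora} = 71.25 − 0.25x_{Mesa}.
The best-response slope dx_{Kora}/dx_{Mesa} = −0.25 < 0: the reaction function is downward-sloping, so the choices are strategic substitutes.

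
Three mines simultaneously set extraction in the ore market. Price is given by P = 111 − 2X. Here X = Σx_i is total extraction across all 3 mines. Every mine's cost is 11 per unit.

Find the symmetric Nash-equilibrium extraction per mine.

12.5

A representative mine's profit is π_i = x_i(111 − 2X) − 11x_i, with X = x_i + Σ_{j≠i} x_j.
First-order condition: 100 − 4x_i − 2Σ_{j≠i} x_j = 0.
In a symmetric equilibrium every mine chooses the same x, so Σ_{j≠i} x_j = 2x. The condition becomes 100 − 8x = 0, giving x = 100/8 = 12.5.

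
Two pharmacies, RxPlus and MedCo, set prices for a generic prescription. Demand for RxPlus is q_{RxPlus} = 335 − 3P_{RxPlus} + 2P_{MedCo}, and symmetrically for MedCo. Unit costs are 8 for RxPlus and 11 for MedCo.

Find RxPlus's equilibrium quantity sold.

RxPlus's profit: π = (P_{RxPlus} − 8)(335 − 3P_{RxPlus} + 2P_{MedCo}).
∂π/∂P_{RxPlus} = 359 − 6P_{RxPlus} + 2P_{MedCo} = 0 ⇒ P_{RxPlus} = 359/6 + (1/3)P_{MedCo}.
Similarly P_{MedCo} = 184/3 + (1/3)P_{RxPlus}.
Plugging P_{MedCo} into RxPlus's best response: P_{RxPlus} = 359/6 + (1/3)(184/3 + (1/3)P_{RxPlus}) ⇒ (8/9)P_{RxPlus} = 1445/18, so P_{RxPlus} = 90.3125.
Then P_{MedCo} = 184/3 + (1/3)·90.3125 = 91.4375.
q_{RxPlus} = 335 − 3·90.3125 + 2·91.4375 = 246.9375.

246.9375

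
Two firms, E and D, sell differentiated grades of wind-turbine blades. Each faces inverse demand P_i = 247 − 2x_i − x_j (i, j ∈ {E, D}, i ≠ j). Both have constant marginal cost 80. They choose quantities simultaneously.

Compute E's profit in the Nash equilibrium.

2231.12

Firm E's profit: π = x_E(247 − 2x_E − x_D) − 80x_E.
∂π/∂x_E = 167 − 4x_E − x_D = 0 ⇒ x_E = 41.75 − 0.25x_D.
Setting x_E = x_D in the reaction function: x_E = 41.75 − 0.25x_E, so x_E = 41.75 / 1.25 = 33.4.
P_E = 247 − 2·33.4 − 33.4 = 146.8.
Profit = (146.8 − 80)·33.4 = 2231.12.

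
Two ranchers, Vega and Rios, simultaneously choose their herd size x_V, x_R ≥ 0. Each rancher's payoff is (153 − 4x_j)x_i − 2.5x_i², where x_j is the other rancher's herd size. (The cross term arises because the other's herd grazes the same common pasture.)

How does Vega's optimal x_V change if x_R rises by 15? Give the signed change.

-12

Vega's payoff is (153 − 4x_R)x_V − 2.5x_V².
∂π/∂x_V = 153 − 4x_R − 5x_V = 0, so x_V = 30.6 − 0.8x_R.
The reaction-function slope is −0.8, so a 15-unit rise in x_R moves x_V by −0.8 × 15 = −12. Vega's best response falls — the actions are strategic substitutes.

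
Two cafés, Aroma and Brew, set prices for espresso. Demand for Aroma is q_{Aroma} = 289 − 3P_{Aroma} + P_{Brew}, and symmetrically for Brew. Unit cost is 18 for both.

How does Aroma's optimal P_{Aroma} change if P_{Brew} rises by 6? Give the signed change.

Aroma's profit: π = (P_{Aroma} − 18)(289 − 3P_{Aroma} + P_{Brew}).
∂π/∂P_{Aroma} = 343 − 6P_{Aroma} + P_{Brew} = 0 ⇒ P_{Aroma} = 343/6 + (1/6)P_{Brew}.
The reaction-function slope is 1/6, so a 6-unit rise in P_{Brew} moves P_{Aroma} by 1/6 × 6 = 1. Aroma's best response rises — the actions are strategic complements.

1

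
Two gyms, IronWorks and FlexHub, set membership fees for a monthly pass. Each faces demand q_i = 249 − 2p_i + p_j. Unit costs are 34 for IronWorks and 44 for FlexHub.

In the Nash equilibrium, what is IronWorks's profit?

10658

IronWorks's profit: π = (p_{IronWorks} − 34)(249 − 2p_{IronWorks} + p_{FlexHub}).
∂π/∂p_{IronWorks} = 317 − 4p_{IronWorks} + p_{FlexHub} = 0 ⇒ p_{IronWorks} = 79.25 + 0.25p_{FlexHub}.
Similarly p_{FlexHub} = 84.25 + 0.25p_{IronWorks}.
Substituting the second reaction function into the first: p_{IronWorks} = 79.25 + 0.25(84.25 + 0.25p_{IronWorks}), which gives 0.9375p_{IronWorks} = 100.3125 ⇒ p_{IronWorks} = 107.
Then p_{FlexHub} = 84.25 + 0.25·107 = 111.
q_{IronWorks} = 249 − 2·107 + 111 = 146.
Profit = (107 − 34)·146 = 10658.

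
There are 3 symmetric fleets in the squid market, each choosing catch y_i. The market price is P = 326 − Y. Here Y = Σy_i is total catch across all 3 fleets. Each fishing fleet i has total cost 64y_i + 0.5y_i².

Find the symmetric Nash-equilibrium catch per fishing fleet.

52.4

A representative fishing fleet's profit is π_i = y_i(326 − Y) − 64y_i − 0.5y_i², with Y = y_i + Σ_{j≠i} y_j.
First-order condition: 262 − 3y_i − Σ_{j≠i} y_j = 0.
With identical fishing fleets, set every y_j = y: then 262 − 3y − 2y = 0, i.e. y = 262/5 = 52.4.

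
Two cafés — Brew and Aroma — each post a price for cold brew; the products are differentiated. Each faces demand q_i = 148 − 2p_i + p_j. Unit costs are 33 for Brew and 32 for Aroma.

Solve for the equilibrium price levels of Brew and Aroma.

Brew's profit: π = (p_{Brew} − 33)(148 − 2p_{Brew} + p_{Aroma}).
∂π/∂p_{Brew} = 214 − 4p_{Brew} + p_{Aroma} = 0 ⇒ p_{Brew} = 53.5 + 0.25p_{Aroma}.
Similarly p_{Aroma} = 53 + 0.25p_{Brew}.
Substituting the second reaction function into the first: p_{Brew} = 53.5 + 0.25(53 + 0.25p_{Brew}), which gives 0.9375p_{Brew} = 66.75 ⇒ p_{Brew} = 71.2.
Then p_{Aroma} = 53 + 0.25·71.2 = 70.8.

71.2, 70.8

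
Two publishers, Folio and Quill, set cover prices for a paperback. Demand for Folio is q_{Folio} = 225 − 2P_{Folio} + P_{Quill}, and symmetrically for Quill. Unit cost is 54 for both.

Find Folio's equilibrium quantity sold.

Folio's profit: π = (P_{Folio} − 54)(225 − 2P_{Folio} + P_{Quill}).
∂π/∂P_{Folio} = 333 − 4P_{Folio} + P_{Quill} = 0 ⇒ P_{Folio} = 83.25 + 0.25P_{Quill}.
Setting P_{Folio} = P_{Quill} in the reaction function: P_{Folio} = 83.25 + 0.25P_{Folio}, so P_{Folio} = 83.25 / 0.75 = 111.
q_{Folio} = 225 − 2·111 + 111 = 114.

114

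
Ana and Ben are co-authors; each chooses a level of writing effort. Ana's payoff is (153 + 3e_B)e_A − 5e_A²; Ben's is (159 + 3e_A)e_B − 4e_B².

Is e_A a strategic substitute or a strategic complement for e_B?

Expanding Ana's payoff: 153e_A + 3e_Be_A − 5e_A².
∂π/∂e_A = 153 + 3e_B − 10e_A = 0, so e_A = 15.3 + 0.3e_B.
The best-response slope de_A/de_B = 0.3 > 0: the reaction function is upward-sloping, so the choices are strategic complements.

strategic complements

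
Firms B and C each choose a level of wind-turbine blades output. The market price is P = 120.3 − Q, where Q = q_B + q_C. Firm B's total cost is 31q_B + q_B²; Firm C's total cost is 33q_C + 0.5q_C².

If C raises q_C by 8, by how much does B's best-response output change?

-2

Firm B's profit: π = q_B(120.3 − (q_B + q_C)) − 31q_B − q_B².
∂π/∂q_B = 89.3 − 4q_B − q_C = 0, so q_B = 22.325 − 0.25q_C.
The reaction-function slope is −0.25, so an 8-unit rise in q_C moves q_B by −0.25 × 8 = −2. B's best response falls — the actions are strategic substitutes.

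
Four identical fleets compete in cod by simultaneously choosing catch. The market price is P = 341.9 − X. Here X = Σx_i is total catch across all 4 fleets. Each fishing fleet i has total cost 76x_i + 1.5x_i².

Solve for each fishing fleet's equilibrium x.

A representative fishing fleet's profit is π_i = x_i(341.9 − X) − 76x_i − 1.5x_i², with X = x_i + Σ_{j≠i} x_j.
First-order condition: 265.9 − 5x_i − Σ_{j≠i} x_j = 0.
Imposing symmetry (x_j = x for all j) turns Σ_{j≠i} x_j into 3x, so 265.9 = 8x and x = 33.2375.

33.2375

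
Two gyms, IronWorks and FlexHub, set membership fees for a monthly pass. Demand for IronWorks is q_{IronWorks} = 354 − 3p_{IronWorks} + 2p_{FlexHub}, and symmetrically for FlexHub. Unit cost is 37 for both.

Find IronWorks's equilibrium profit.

IronWorks's profit: π = (p_{IronWorks} − 37)(354 − 3p_{IronWorks} + 2p_{FlexHub}).
∂π/∂p_{IronWorks} = 465 − 6p_{IronWorks} + 2p_{FlexHub} = 0 ⇒ p_{IronWorks} = 77.5 + (1/3)p_{FlexHub}.
By symmetry p_{FlexHub} = p_{IronWorks}; substituting into the reaction function, (2/3)p_{IronWorks} = 77.5 and p_{IronWorks} = 116.25.
q_{IronWorks} = 354 − 3·116.25 + 2·116.25 = 237.75.
Profit = (116.25 − 37)·237.75 = 18841.6875.

18841.6875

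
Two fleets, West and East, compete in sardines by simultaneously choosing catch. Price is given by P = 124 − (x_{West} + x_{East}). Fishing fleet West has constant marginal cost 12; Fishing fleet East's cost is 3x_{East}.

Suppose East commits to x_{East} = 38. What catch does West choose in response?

Fishing fleet West's profit: π = x_{West}(124 − (x_{West} + x_{East})) − 12x_{West}.
∂π/∂x_{West} = 112 − 2x_{West} − x_{East} = 0, so x_{West} = 56 − 0.5x_{East}.
At x_{East} = 38: x_{West} = 56 − 0.5·38 = 37.

37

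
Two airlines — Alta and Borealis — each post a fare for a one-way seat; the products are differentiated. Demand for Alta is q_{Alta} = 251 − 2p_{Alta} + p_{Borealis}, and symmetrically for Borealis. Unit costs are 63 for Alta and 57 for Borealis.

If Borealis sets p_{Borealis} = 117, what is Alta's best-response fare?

123.5

Alta's profit: π = (p_{Alta} − 63)(251 − 2p_{Alta} + p_{Borealis}).
∂π/∂p_{Alta} = 377 − 4p_{Alta} + p_{Borealis} = 0 ⇒ p_{Alta} = 94.25 + 0.25p_{Borealis}.
At p_{Borealis} = 117: p_{Alta} = 94.25 + 0.25·117 = 123.5.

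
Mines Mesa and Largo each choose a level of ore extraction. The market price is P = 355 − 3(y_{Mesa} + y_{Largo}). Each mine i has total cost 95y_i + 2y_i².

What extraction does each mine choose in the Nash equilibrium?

20

Mine Mesa's profit: π = y_{Mesa}(355 − 3(y_{Mesa} + y_{Largo})) − 95y_{Mesa} − 2y_{Mesa}².
∂π/∂y_{Mesa} = 260 − 10y_{Mesa} − 3y_{Largo} = 0, so y_{Mesa} = 26 − 0.3y_{Largo}.
By symmetry y_{Largo} = y_{Mesa}; substituting into the reaction function, 1.3y_{Mesa} = 26 and y_{Mesa} = 20.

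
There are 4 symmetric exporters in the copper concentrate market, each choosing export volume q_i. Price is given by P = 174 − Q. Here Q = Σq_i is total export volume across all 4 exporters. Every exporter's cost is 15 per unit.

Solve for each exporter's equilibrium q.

A representative exporter's profit is π_i = q_i(174 − Q) − 15q_i, with Q = q_i + Σ_{j≠i} q_j.
First-order condition: 159 − 2q_i − Σ_{j≠i} q_j = 0.
Imposing symmetry (q_j = q for all j) turns Σ_{j≠i} q_j into 3q, so 159 = 5q and q = 31.8.

31.8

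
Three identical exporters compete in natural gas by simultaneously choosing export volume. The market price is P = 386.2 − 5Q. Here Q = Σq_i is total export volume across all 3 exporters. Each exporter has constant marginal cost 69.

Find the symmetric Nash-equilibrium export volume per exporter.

A representative exporter's profit is π_i = q_i(386.2 − 5Q) − 69q_i, with Q = q_i + Σ_{j≠i} q_j.
First-order condition: 317.2 − 10q_i − 5Σ_{j≠i} q_j = 0.
Imposing symmetry (q_j = q for all j) turns Σ_{j≠i} q_j into 2q, so 317.2 = 20q and q = 15.86.

15.86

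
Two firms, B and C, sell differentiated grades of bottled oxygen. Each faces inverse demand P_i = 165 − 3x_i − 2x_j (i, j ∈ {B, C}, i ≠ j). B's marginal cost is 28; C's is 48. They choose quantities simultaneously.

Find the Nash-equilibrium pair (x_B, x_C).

Firm B's profit: π = x_B(165 − 3x_B − 2x_C) − 28x_B.
∂π/∂x_B = 137 − 6x_B − 2x_C = 0 ⇒ x_B = 137/6 − (1/3)x_C.
Similarly x_C = 19.5 − (1/3)x_B.
Plugging x_C into B's best response: x_B = 137/6 − (1/3)(19.5 − (1/3)x_B) ⇒ (8/9)x_B = 49/3, so x_B = 18.375.
Then x_C = 19.5 − (1/3)·18.375 = 13.375.

18.375, 13.375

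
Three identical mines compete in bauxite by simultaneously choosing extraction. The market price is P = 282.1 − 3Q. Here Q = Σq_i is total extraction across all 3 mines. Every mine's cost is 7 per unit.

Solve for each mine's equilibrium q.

A representative mine's profit is π_i = q_i(282.1 − 3Q) − 7q_i, with Q = q_i + Σ_{j≠i} q_j.
First-order condition: 275.1 − 6q_i − 3Σ_{j≠i} q_j = 0.
In a symmetric equilibrium every mine chooses the same q, so Σ_{j≠i} q_j = 2q. The condition becomes 275.1 − 12q = 0, giving q = 275.1/12 = 22.925.

22.925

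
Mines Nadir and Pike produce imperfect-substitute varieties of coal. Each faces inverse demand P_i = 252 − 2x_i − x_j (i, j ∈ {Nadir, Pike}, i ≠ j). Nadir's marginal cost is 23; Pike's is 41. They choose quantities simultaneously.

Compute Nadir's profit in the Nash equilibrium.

Mine Nadir's profit: π = x_{Nadir}(252 − 2x_{Nadir} − x_{Pike}) − 23x_{Nadir}.
∂π/∂x_{Nadir} = 229 − 4x_{Nadir} − x_{Pike} = 0 ⇒ x_{Nadir} = 57.25 − 0.25x_{Pike}.
Similarly x_{Pike} = 52.75 − 0.25x_{Nadir}.
Plugging x_{Pike} into Nadir's best response: x_{Nadir} = 57.25 − 0.25(52.75 − 0.25x_{Nadir}) ⇒ 0.9375x_{Nadir} = 44.0625, so x_{Nadir} = 47.
Then x_{Pike} = 52.75 − 0.25·47 = 41.
P_{Nadir} = 252 − 2·47 − 41 = 117.
Profit = (117 − 23)·47 = 4418.

4418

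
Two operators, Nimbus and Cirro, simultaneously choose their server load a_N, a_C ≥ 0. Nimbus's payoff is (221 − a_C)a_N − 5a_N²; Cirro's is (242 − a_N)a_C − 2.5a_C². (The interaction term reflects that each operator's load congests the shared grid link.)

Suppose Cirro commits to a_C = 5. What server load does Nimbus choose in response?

Expanding Nimbus's payoff: 221a_N − a_Ca_N − 5a_N².
∂π/∂a_N = 221 − a_C − 10a_N = 0, so a_N = 22.1 − 0.1a_C.
At a_C = 5: a_N = 22.1 − 0.1·5 = 21.6.

21.6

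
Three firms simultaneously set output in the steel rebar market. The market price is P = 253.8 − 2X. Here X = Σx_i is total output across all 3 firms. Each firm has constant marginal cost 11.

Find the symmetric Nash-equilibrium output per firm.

30.35

A representative firm's profit is π_i = x_i(253.8 − 2X) − 11x_i, with X = x_i + Σ_{j≠i} x_j.
First-order condition: 242.8 − 4x_i − 2Σ_{j≠i} x_j = 0.
With identical firms, set every x_j = x: then 242.8 − 4x − 4x = 0, i.e. x = 242.8/8 = 30.35.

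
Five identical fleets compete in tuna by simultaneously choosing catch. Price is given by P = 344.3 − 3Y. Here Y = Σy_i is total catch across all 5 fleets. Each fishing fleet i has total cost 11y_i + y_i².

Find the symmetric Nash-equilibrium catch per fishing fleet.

A representative fishing fleet's profit is π_i = y_i(344.3 − 3Y) − 11y_i − y_i², with Y = y_i + Σ_{j≠i} y_j.
First-order condition: 333.3 − 8y_i − 3Σ_{j≠i} y_j = 0.
In a symmetric equilibrium every fishing fleet chooses the same y, so Σ_{j≠i} y_j = 4y. The condition becomes 333.3 − 20y = 0, giving y = 333.3/20 = 16.665.

16.665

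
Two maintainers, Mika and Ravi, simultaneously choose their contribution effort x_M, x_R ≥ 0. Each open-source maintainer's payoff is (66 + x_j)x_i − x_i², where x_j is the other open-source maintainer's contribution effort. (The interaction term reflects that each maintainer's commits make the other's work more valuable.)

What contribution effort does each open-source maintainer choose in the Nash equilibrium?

Mika's payoff is (66 + x_R)x_M − x_M².
∂π/∂x_M = 66 + x_R − 2x_M = 0, so x_M = 33 + 0.5x_R.
By symmetry x_R = x_M; substituting into the reaction function, 0.5x_M = 33 and x_M = 66.

66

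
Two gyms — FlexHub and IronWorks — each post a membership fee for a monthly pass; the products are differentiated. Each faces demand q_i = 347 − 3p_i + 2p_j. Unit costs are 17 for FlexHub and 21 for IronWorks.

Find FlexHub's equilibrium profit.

20791.6875

FlexHub's profit: π = (p_{FlexHub} − 17)(347 − 3p_{FlexHub} + 2p_{IronWorks}).
∂π/∂p_{FlexHub} = 398 − 6p_{FlexHub} + 2p_{IronWorks} = 0 ⇒ p_{FlexHub} = 199/3 + (1/3)p_{IronWorks}.
Similarly p_{IronWorks} = 205/3 + (1/3)p_{FlexHub}.
Plugging p_{IronWorks} into FlexHub's best response: p_{FlexHub} = 199/3 + (1/3)(205/3 + (1/3)p_{FlexHub}) ⇒ (8/9)p_{FlexHub} = 802/9, so p_{FlexHub} = 100.25.
Then p_{IronWorks} = 205/3 + (1/3)·100.25 = 101.75.
q_{FlexHub} = 347 − 3·100.25 + 2·101.75 = 249.75.
Profit = (100.25 − 17)·249.75 = 20791.6875.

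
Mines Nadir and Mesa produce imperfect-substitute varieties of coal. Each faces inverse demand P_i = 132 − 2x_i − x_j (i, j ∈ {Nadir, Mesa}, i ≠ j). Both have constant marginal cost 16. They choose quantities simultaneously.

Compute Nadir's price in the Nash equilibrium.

Mine Nadir's profit: π = x_{Nadir}(132 − 2x_{Nadir} − x_{Mesa}) − 16x_{Nadir}.
∂π/∂x_{Nadir} = 116 − 4x_{Nadir} − x_{Mesa} = 0 ⇒ x_{Nadir} = 29 − 0.25x_{Mesa}.
Setting x_{Nadir} = x_{Mesa} in the reaction function: x_{Nadir} = 29 − 0.25x_{Nadir}, so x_{Nadir} = 29 / 1.25 = 23.2.
P_{Nadir} = 132 − 2·23.2 − 23.2 = 62.4.

62.4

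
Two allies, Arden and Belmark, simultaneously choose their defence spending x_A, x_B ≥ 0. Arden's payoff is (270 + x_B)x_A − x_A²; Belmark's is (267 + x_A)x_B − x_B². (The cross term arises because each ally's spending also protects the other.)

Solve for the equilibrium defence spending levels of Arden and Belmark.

269, 268

Expanding Arden's payoff: 270x_A + x_Bx_A − x_A².
∂π/∂x_A = 270 + x_B − 2x_A = 0, so x_A = 135 + 0.5x_B.
Likewise for Belmark: x_B = 133.5 + 0.5x_A.
Solving the two reaction functions simultaneously: (1 − (0.5)(0.5))x_A = 135 + 0.5·133.5, so 0.75x_A = 201.75 and x_A = 269.
Then x_B = 133.5 + 0.5·269 = 268.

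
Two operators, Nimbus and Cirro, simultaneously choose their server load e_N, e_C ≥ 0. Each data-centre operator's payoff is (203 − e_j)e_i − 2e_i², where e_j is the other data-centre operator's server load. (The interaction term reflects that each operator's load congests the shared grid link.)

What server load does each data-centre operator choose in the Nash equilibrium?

Nimbus's payoff is (203 − e_C)e_N − 2e_N².
∂π/∂e_N = 203 − e_C − 4e_N = 0, so e_N = 50.75 − 0.25e_C.
By symmetry e_C = e_N; substituting into the reaction function, 1.25e_N = 50.75 and e_N = 40.6.

40.6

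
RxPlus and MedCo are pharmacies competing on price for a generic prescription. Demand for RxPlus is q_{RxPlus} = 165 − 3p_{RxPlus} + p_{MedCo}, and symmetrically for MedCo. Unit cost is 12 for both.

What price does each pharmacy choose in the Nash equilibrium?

RxPlus's profit: π = (p_{RxPlus} − 12)(165 − 3p_{RxPlus} + p_{MedCo}).
∂π/∂p_{RxPlus} = 201 − 6p_{RxPlus} + p_{MedCo} = 0 ⇒ p_{RxPlus} = 33.5 + (1/6)p_{MedCo}.
By symmetry p_{MedCo} = p_{RxPlus}; substituting into the reaction function, (5/6)p_{RxPlus} = 33.5 and p_{RxPlus} = 40.2.

40.2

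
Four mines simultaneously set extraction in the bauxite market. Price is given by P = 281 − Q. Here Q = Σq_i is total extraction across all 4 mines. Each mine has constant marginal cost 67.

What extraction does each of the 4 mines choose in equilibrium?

A representative mine's profit is π_i = q_i(281 − Q) − 67q_i, with Q = q_i + Σ_{j≠i} q_j.
First-order condition: 214 − 2q_i − Σ_{j≠i} q_j = 0.
With identical mines, set every q_j = q: then 214 − 2q − 3q = 0, i.e. q = 214/5 = 42.8.

42.8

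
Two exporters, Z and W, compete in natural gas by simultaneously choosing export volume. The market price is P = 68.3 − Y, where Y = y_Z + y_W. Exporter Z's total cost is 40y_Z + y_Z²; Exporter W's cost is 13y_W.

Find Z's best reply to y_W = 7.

Exporter Z's profit: π = y_Z(68.3 − (y_Z + y_W)) − 40y_Z − y_Z².
∂π/∂y_Z = 28.3 − 4y_Z − y_W = 0, so y_Z = 7.075 − 0.25y_W.
At y_W = 7: y_Z = 7.075 − 0.25·7 = 5.325.

5.325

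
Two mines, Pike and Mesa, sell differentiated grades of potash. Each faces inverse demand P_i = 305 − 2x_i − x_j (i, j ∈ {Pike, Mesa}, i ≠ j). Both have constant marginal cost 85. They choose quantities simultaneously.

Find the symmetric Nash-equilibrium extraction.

Mine Pike's profit: π = x_{Pike}(305 − 2x_{Pike} − x_{Mesa}) − 85x_{Pike}.
∂π/∂x_{Pike} = 220 − 4x_{Pike} − x_{Mesa} = 0 ⇒ x_{Pike} = 55 − 0.25x_{Mesa}.
By symmetry x_{Mesa} = x_{Pike}; substituting into the reaction function, 1.25x_{Pike} = 55 and x_{Pike} = 44.

44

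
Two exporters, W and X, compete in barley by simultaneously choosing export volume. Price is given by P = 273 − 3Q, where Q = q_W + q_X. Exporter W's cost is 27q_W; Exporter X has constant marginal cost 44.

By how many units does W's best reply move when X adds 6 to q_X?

-3

Exporter W's profit: π = q_W(273 − 3(q_W + q_X)) − 27q_W.
∂π/∂q_W = 246 − 6q_W − 3q_X = 0, so q_W = 41 − 0.5q_X.
The reaction-function slope is −0.5, so a 6-unit rise in q_X moves q_W by −0.5 × 6 = −3. W's best response falls — the actions are strategic substitutes.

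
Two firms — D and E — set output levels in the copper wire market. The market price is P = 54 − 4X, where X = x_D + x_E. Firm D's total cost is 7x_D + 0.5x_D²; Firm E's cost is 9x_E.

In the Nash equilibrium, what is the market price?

24.5

Firm D's profit: π = x_D(54 − 4(x_D + x_E)) − 7x_D − 0.5x_D².
∂π/∂x_D = 47 − 9x_D − 4x_E = 0, so x_D = 47/9 − (4/9)x_E.
For E: ∂π/∂x_E = 45 − 8x_E − 4x_D = 0 ⇒ x_E = 5.625 − 0.5x_D.
Substituting the second reaction function into the first: x_D = 47/9 − (4/9)(5.625 − 0.5x_D), which gives (7/9)x_D = 49/18 ⇒ x_D = 3.5.
Then x_E = 5.625 − 0.5·3.5 = 3.875.
Equilibrium price: P = 54 − 4·7.375 = 24.5.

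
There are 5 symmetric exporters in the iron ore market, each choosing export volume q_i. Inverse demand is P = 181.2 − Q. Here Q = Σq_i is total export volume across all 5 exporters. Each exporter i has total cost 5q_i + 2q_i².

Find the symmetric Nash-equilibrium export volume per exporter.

17.62

A representative exporter's profit is π_i = q_i(181.2 − Q) − 5q_i − 2q_i², with Q = q_i + Σ_{j≠i} q_j.
First-order condition: 176.2 − 6q_i − Σ_{j≠i} q_j = 0.
With identical exporters, set every q_j = q: then 176.2 − 6q − 4q = 0, i.e. q = 176.2/10 = 17.62.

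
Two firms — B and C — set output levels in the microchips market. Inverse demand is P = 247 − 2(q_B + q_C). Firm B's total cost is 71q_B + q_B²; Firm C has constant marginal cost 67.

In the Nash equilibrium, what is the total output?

Firm B's profit: π = q_B(247 − 2(q_B + q_C)) − 71q_B − q_B².
∂π/∂q_B = 176 − 6q_B − 2q_C = 0, so q_B = 88/3 − (1/3)q_C.
For C: ∂π/∂q_C = 180 − 4q_C − 2q_B = 0 ⇒ q_C = 45 − 0.5q_B.
Plugging q_C into B's best response: q_B = 88/3 − (1/3)(45 − 0.5q_B) ⇒ (5/6)q_B = 43/3, so q_B = 17.2.
Then q_C = 45 − 0.5·17.2 = 36.4.
Total output: 17.2 + 36.4 = 53.6.

53.6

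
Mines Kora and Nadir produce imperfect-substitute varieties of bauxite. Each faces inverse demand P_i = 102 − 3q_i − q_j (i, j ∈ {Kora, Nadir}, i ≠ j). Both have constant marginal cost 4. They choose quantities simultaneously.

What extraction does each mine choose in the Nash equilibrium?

Mine Kora's profit: π = q_{Kora}(102 − 3q_{Kora} − q_{Nadir}) − 4q_{Kora}.
∂π/∂q_{Kora} = 98 − 6q_{Kora} − q_{Nadir} = 0 ⇒ q_{Kora} = 49/3 − (1/6)q_{Nadir}.
By symmetry q_{Nadir} = q_{Kora}; substituting into the reaction function, (7/6)q_{Kora} = 49/3 and q_{Kora} = 14.

14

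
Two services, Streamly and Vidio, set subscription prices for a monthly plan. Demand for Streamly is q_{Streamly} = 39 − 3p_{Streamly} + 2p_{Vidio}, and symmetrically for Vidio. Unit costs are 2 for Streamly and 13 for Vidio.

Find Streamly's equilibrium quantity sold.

33.9375

Streamly's profit: π = (p_{Streamly} − 2)(39 − 3p_{Streamly} + 2p_{Vidio}).
∂π/∂p_{Streamly} = 45 − 6p_{Streamly} + 2p_{Vidio} = 0 ⇒ p_{Streamly} = 7.5 + (1/3)p_{Vidio}.
Similarly p_{Vidio} = 13 + (1/3)p_{Streamly}.
Plugging p_{Vidio} into Streamly's best response: p_{Streamly} = 7.5 + (1/3)(13 + (1/3)p_{Streamly}) ⇒ (8/9)p_{Streamly} = 71/6, so p_{Streamly} = 13.3125.
Then p_{Vidio} = 13 + (1/3)·13.3125 = 17.4375.
q_{Streamly} = 39 − 3·13.3125 + 2·17.4375 = 33.9375.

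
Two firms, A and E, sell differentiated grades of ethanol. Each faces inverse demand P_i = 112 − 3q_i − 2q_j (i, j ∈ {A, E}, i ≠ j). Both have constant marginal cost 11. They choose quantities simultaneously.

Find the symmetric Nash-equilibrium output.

12.625

Firm A's profit: π = q_A(112 − 3q_A − 2q_E) − 11q_A.
∂π/∂q_A = 101 − 6q_A − 2q_E = 0 ⇒ q_A = 101/6 − (1/3)q_E.
Setting q_A = q_E in the reaction function: q_A = 101/6 − (1/3)q_A, so q_A = (101/6) / (4/3) = 12.625.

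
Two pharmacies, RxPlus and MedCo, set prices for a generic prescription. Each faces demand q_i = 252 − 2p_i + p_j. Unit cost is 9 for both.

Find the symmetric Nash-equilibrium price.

90

RxPlus's profit: π = (p_{RxPlus} − 9)(252 − 2p_{RxPlus} + p_{MedCo}).
∂π/∂p_{RxPlus} = 270 − 4p_{RxPlus} + p_{MedCo} = 0 ⇒ p_{RxPlus} = 67.5 + 0.25p_{MedCo}.
By symmetry p_{MedCo} = p_{RxPlus}; substituting into the reaction function, 0.75p_{RxPlus} = 67.5 and p_{RxPlus} = 90.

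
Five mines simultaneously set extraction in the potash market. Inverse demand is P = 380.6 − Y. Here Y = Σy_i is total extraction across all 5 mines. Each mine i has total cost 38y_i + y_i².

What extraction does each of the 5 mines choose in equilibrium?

42.825

A representative mine's profit is π_i = y_i(380.6 − Y) − 38y_i − y_i², with Y = y_i + Σ_{j≠i} y_j.
First-order condition: 342.6 − 4y_i − Σ_{j≠i} y_j = 0.
With identical mines, set every y_j = y: then 342.6 − 4y − 4y = 0, i.e. y = 342.6/8 = 42.825.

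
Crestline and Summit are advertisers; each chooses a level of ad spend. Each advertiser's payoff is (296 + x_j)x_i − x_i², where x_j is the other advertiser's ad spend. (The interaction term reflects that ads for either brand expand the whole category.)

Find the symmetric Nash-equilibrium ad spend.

Crestline's payoff is (296 + x_S)x_C − x_C².
∂π/∂x_C = 296 + x_S − 2x_C = 0, so x_C = 148 + 0.5x_S.
By symmetry x_S = x_C; substituting into the reaction function, 0.5x_C = 148 and x_C = 296.

296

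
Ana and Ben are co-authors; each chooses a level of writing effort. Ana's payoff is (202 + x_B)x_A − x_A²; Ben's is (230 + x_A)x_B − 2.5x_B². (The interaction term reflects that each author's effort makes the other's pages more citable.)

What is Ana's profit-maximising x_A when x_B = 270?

236

Expanding Ana's payoff: 202x_A + x_Bx_A − x_A².
∂π/∂x_A = 202 + x_B − 2x_A = 0, so x_A = 101 + 0.5x_B.
At x_B = 270: x_A = 101 + 0.5·270 = 236.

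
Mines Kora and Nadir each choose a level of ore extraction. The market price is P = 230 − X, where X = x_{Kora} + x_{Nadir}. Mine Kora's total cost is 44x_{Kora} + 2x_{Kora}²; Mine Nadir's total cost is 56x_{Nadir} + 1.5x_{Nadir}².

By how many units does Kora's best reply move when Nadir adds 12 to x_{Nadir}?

-2

Mine Kora's profit: π = x_{Kora}(230 − (x_{Kora} + x_{Nadir})) − 44x_{Kora} − 2x_{Kora}².
∂π/∂x_{Kora} = 186 − 6x_{Kora} − x_{Nadir} = 0, so x_{Kora} = 31 − (1/6)x_{Nadir}.
The reaction-function slope is −1/6, so a 12-unit rise in x_{Nadir} moves x_{Kora} by −1/6 × 12 = −2. Kora's best response falls — the actions are strategic substitutes.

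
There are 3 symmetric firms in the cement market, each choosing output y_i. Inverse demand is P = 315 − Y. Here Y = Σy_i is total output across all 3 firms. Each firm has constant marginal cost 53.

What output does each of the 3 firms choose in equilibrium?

65.5

A representative firm's profit is π_i = y_i(315 − Y) − 53y_i, with Y = y_i + Σ_{j≠i} y_j.
First-order condition: 262 − 2y_i − Σ_{j≠i} y_j = 0.
With identical firms, set every y_j = y: then 262 − 2y − 2y = 0, i.e. y = 262/4 = 65.5.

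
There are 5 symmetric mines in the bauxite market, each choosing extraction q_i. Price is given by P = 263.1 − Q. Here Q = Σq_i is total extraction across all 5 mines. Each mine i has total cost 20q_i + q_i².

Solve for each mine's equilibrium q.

30.3875

A representative mine's profit is π_i = q_i(263.1 − Q) − 20q_i − q_i², with Q = q_i + Σ_{j≠i} q_j.
First-order condition: 243.1 − 4q_i − Σ_{j≠i} q_j = 0.
With identical mines, set every q_j = q: then 243.1 − 4q − 4q = 0, i.e. q = 243.1/8 = 30.3875.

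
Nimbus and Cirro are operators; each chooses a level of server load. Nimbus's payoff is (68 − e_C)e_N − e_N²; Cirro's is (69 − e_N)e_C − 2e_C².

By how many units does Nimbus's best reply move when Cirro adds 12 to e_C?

-6

Expanding Nimbus's payoff: 68e_N − e_Ce_N − e_N².
∂π/∂e_N = 68 − e_C − 2e_N = 0, so e_N = 34 − 0.5e_C.
The reaction-function slope is −0.5, so a 12-unit rise in e_C moves e_N by −0.5 × 12 = −6. Nimbus's best response falls — the actions are strategic substitutes.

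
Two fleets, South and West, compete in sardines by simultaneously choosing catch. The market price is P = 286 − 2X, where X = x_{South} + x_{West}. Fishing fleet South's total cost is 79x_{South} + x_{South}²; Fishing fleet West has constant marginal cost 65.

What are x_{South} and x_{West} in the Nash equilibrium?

19.3, 45.6

Fishing fleet South's profit: π = x_{South}(286 − 2(x_{South} + x_{West})) − 79x_{South} − x_{South}².
∂π/∂x_{South} = 207 − 6x_{South} − 2x_{West} = 0, so x_{South} = 34.5 − (1/3)x_{West}.
For West: ∂π/∂x_{West} = 221 − 4x_{West} − 2x_{South} = 0 ⇒ x_{West} = 55.25 − 0.5x_{South}.
Substituting the second reaction function into the first: x_{South} = 34.5 − (1/3)(55.25 − 0.5x_{South}), which gives (5/6)x_{South} = 193/12 ⇒ x_{South} = 19.3.
Then x_{West} = 55.25 − 0.5·19.3 = 45.6.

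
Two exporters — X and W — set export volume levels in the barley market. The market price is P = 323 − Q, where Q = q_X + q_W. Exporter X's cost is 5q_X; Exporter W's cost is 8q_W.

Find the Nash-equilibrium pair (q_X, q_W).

107, 104

Exporter X's profit: π = q_X(323 − (q_X + q_W)) − 5q_X.
∂π/∂q_X = 318 − 2q_X − q_W = 0, so q_X = 159 − 0.5q_W.
By the same steps for W: q_W = 157.5 − 0.5q_X.
Substituting the second reaction function into the first: q_X = 159 − 0.5(157.5 − 0.5q_X), which gives 0.75q_X = 80.25 ⇒ q_X = 107.
Then q_W = 157.5 − 0.5·107 = 104.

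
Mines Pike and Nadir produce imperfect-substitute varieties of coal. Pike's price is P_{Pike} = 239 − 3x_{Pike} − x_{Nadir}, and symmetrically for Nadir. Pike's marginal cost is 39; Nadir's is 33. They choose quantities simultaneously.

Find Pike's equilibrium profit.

Mine Pike's profit: π = x_{Pike}(239 − 3x_{Pike} − x_{Nadir}) − 39x_{Pike}.
∂π/∂x_{Pike} = 200 − 6x_{Pike} − x_{Nadir} = 0 ⇒ x_{Pike} = 100/3 − (1/6)x_{Nadir}.
Similarly x_{Nadir} = 103/3 − (1/6)x_{Pike}.
Solving the two reaction functions simultaneously: (1 − (−1/6)(−1/6))x_{Pike} = 100/3 − (1/6)·(103/3), so (35/36)x_{Pike} = 497/18 and x_{Pike} = 28.4.
Then x_{Nadir} = 103/3 − (1/6)·28.4 = 29.6.
P_{Pike} = 239 − 3·28.4 − 29.6 = 124.2.
Profit = (124.2 − 39)·28.4 = 2419.68.

2419.68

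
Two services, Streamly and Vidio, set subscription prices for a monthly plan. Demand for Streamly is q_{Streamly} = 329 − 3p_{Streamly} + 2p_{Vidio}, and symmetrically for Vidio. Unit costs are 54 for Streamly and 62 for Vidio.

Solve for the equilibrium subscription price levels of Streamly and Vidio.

Streamly's profit: π = (p_{Streamly} − 54)(329 − 3p_{Streamly} + 2p_{Vidio}).
∂π/∂p_{Streamly} = 491 − 6p_{Streamly} + 2p_{Vidio} = 0 ⇒ p_{Streamly} = 491/6 + (1/3)p_{Vidio}.
Similarly p_{Vidio} = 515/6 + (1/3)p_{Streamly}.
Plugging p_{Vidio} into Streamly's best response: p_{Streamly} = 491/6 + (1/3)(515/6 + (1/3)p_{Streamly}) ⇒ (8/9)p_{Streamly} = 994/9, so p_{Streamly} = 124.25.
Then p_{Vidio} = 515/6 + (1/3)·124.25 = 127.25.

124.25, 127.25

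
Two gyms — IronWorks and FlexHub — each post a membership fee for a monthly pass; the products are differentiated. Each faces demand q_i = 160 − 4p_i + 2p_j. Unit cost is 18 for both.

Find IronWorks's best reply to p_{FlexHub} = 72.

47

IronWorks's profit: π = (p_{IronWorks} − 18)(160 − 4p_{IronWorks} + 2p_{FlexHub}).
∂π/∂p_{IronWorks} = 232 − 8p_{IronWorks} + 2p_{FlexHub} = 0 ⇒ p_{IronWorks} = 29 + 0.25p_{FlexHub}.
At p_{FlexHub} = 72: p_{IronWorks} = 29 + 0.25·72 = 47.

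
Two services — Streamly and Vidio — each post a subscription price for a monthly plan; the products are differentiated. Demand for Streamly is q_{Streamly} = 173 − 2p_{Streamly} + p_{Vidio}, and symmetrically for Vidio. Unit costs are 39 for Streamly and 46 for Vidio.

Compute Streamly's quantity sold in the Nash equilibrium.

Streamly's profit: π = (p_{Streamly} − 39)(173 − 2p_{Streamly} + p_{Vidio}).
∂π/∂p_{Streamly} = 251 − 4p_{Streamly} + p_{Vidio} = 0 ⇒ p_{Streamly} = 62.75 + 0.25p_{Vidio}.
Similarly p_{Vidio} = 66.25 + 0.25p_{Streamly}.
Solving the two reaction functions simultaneously: (1 − (0.25)(0.25))p_{Streamly} = 62.75 + 0.25·66.25, so 0.9375p_{Streamly} = 79.3125 and p_{Streamly} = 84.6.
Then p_{Vidio} = 66.25 + 0.25·84.6 = 87.4.
q_{Streamly} = 173 − 2·84.6 + 87.4 = 91.2.

91.2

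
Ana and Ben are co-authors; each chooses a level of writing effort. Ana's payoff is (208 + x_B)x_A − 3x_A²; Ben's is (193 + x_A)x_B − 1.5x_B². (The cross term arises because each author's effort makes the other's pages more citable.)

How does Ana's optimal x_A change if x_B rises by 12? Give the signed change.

2

Expanding Ana's payoff: 208x_A + x_Bx_A − 3x_A².
∂π/∂x_A = 208 + x_B − 6x_A = 0, so x_A = 104/3 + (1/6)x_B.
The reaction-function slope is 1/6, so a 12-unit rise in x_B moves x_A by 1/6 × 12 = 2. Ana's best response rises — the actions are strategic complements.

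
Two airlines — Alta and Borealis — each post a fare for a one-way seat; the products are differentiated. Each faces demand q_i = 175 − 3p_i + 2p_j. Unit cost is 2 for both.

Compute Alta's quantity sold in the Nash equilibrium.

129.75

Alta's profit: π = (p_{Alta} − 2)(175 − 3p_{Alta} + 2p_{Borealis}).
∂π/∂p_{Alta} = 181 − 6p_{Alta} + 2p_{Borealis} = 0 ⇒ p_{Alta} = 181/6 + (1/3)p_{Borealis}.
Setting p_{Alta} = p_{Borealis} in the reaction function: p_{Alta} = 181/6 + (1/3)p_{Alta}, so p_{Alta} = (181/6) / (2/3) = 45.25.
q_{Alta} = 175 − 3·45.25 + 2·45.25 = 129.75.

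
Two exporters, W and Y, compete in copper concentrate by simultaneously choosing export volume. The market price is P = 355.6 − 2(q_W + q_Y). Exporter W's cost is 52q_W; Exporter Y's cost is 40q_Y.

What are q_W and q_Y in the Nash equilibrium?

Exporter W's profit: π = q_W(355.6 − 2(q_W + q_Y)) − 52q_W.
∂π/∂q_W = 303.6 − 4q_W − 2q_Y = 0, so q_W = 75.9 − 0.5q_Y.
By the same steps for Y: q_Y = 78.9 − 0.5q_W.
Substituting the second reaction function into the first: q_W = 75.9 − 0.5(78.9 − 0.5q_W), which gives 0.75q_W = 36.45 ⇒ q_W = 48.6.
Then q_Y = 78.9 − 0.5·48.6 = 54.6.

48.6, 54.6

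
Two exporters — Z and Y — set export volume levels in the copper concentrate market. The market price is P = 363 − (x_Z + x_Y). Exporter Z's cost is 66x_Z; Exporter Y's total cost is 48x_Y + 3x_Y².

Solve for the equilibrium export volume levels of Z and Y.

137.4, 22.2

Exporter Z's profit: π = x_Z(363 − (x_Z + x_Y)) − 66x_Z.
∂π/∂x_Z = 297 − 2x_Z − x_Y = 0, so x_Z = 148.5 − 0.5x_Y.
For Y: ∂π/∂x_Y = 315 − 8x_Y − x_Z = 0 ⇒ x_Y = 39.375 − 0.125x_Z.
Solving the two reaction functions simultaneously: (1 − (−0.5)(−0.125))x_Z = 148.5 − 0.5·39.375, so 0.9375x_Z = 128.8125 and x_Z = 137.4.
Then x_Y = 39.375 − 0.125·137.4 = 22.2.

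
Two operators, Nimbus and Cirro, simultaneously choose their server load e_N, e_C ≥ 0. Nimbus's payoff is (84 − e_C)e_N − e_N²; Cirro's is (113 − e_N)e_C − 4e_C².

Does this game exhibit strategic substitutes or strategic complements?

Expanding Nimbus's payoff: 84e_N − e_Ce_N − e_N².
∂π/∂e_N = 84 − e_C − 2e_N = 0, so e_N = 42 − 0.5e_C.
The best-response slope de_N/de_C = −0.5 < 0: the reaction function is downward-sloping, so the choices are strategic substitutes.

strategic substitutes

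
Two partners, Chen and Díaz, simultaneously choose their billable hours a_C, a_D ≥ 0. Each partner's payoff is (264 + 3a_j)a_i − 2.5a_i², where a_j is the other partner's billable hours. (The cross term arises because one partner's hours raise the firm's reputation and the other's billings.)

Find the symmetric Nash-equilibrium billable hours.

132

Chen's payoff is (264 + 3a_D)a_C − 2.5a_C².
∂π/∂a_C = 264 + 3a_D − 5a_C = 0, so a_C = 52.8 + 0.6a_D.
Setting a_C = a_D in the reaction function: a_C = 52.8 + 0.6a_C, so a_C = 52.8 / 0.4 = 132.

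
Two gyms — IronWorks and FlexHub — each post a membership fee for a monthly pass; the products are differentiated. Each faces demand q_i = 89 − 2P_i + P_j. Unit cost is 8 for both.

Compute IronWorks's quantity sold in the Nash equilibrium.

IronWorks's profit: π = (P_{IronWorks} − 8)(89 − 2P_{IronWorks} + P_{FlexHub}).
∂π/∂P_{IronWorks} = 105 − 4P_{IronWorks} + P_{FlexHub} = 0 ⇒ P_{IronWorks} = 26.25 + 0.25P_{FlexHub}.
The game is symmetric, so in equilibrium P_{FlexHub} = P_{IronWorks}: the reaction function gives 0.75P_{IronWorks} = 26.25, hence P_{IronWorks} = 35.
q_{IronWorks} = 89 − 2·35 + 35 = 54.

54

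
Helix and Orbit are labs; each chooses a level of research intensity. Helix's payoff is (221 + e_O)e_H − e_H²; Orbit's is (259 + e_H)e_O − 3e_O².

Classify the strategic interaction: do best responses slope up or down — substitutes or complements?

strategic complements

Expanding Helix's payoff: 221e_H + e_Oe_H − e_H².
∂π/∂e_H = 221 + e_O − 2e_H = 0, so e_H = 110.5 + 0.5e_O.
The best-response slope de_H/de_O = 0.5 > 0: the reaction function is upward-sloping, so the choices are strategic complements.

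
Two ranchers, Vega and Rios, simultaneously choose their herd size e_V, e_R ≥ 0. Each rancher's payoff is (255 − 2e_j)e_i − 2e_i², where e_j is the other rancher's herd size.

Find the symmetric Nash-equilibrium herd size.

42.5

Vega's payoff is (255 − 2e_R)e_V − 2e_V².
∂π/∂e_V = 255 − 2e_R − 4e_V = 0, so e_V = 63.75 − 0.5e_R.
Setting e_V = e_R in the reaction function: e_V = 63.75 − 0.5e_V, so e_V = 63.75 / 1.5 = 42.5.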